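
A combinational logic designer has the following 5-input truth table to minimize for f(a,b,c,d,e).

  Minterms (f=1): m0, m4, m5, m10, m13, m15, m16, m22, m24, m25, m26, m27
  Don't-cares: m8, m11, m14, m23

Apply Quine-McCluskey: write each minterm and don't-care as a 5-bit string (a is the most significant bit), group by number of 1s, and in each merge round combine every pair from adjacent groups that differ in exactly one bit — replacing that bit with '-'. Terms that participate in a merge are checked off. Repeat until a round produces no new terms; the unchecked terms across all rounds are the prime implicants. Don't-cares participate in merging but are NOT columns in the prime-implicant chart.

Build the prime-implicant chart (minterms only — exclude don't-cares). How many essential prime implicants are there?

3

size-2^0 implicants → 00000(✓)  00100(✓)  00101(✓)  01000(✓)  01010(✓)  01011(✓)  01101(✓)  01110(✓)  01111(✓)  10000(✓)  10110(✓)  10111(✓)  11000(✓)  11001(✓)  11010(✓)  11011(✓)
size-2^1 implicants → -0000(✓)  -1000(✓)  -1010(✓)  -1011(✓)  0-000(✓)  0-101  00-00  0010-  01-10(✓)  01-11(✓)  010-0(✓)  0101-(✓)  011-1  0111-(✓)  1-000(✓)  1011-  110-0(✓)  110-1(✓)  1100-(✓)  1101-(✓)
size-2^2 implicants → --000  -10-0  -101-  01-1-  110--
Unchecked terms (primes): --000, -10-0, -101-, 0-101, 00-00, 0010-, 01-1-, 011-1, 1011-, 110--
Minterm coverage:
  m0 ⊆ --000,00-00
  m4 ⊆ 00-00,0010-
  m5 ⊆ 0-101,0010-
  m10 ⊆ -10-0,-101-,01-1-
  m13 ⊆ 0-101,011-1
  m15 ⊆ 01-1-,011-1
  m16 ⊆ --000 [E]
  m22 ⊆ 1011- [E]
  m24 ⊆ --000,-10-0,110--
  m25 ⊆ 110-- [E]
  m26 ⊆ -10-0,-101-,110--
  m27 ⊆ -101-,110--
E = {--000, 1011-, 110--}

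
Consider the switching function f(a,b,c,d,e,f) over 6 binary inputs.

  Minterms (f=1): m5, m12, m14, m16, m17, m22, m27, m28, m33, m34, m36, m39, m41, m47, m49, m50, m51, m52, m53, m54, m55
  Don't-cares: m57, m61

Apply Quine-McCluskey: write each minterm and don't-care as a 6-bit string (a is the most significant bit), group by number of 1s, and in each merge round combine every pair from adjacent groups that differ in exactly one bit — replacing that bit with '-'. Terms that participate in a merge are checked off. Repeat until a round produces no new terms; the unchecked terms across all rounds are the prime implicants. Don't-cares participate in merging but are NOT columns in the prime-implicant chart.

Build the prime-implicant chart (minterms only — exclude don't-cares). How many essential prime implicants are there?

10

Round 0: 000101 001100✓ 001110✓ 010000✓ 010001✓ 010110✓ 011011 011100✓ 100001✓ 100010✓ 100100✓ 100111✓ 101001✓ 101111✓ 110001✓ 110010✓ 110011✓ 110100✓ 110101✓ 110110✓ 110111✓ 111001✓ 111101✓
Round 1: -10001 -10110 0-1100 0011-0 01000- 1-0001✓ 1-0010 1-0100 1-0111 1-1001✓ 10-001✓ 10-111 11-001✓ 11-101✓ 110-01✓ 110-10✓ 110-11✓ 1100-1✓ 11001-✓ 1101-0✓ 1101-1✓ 11010-✓ 11011-✓ 111-01✓
Round 2: 1--001 11--01 110--1 110-1- 1101--
PIs = {-10001, -10110, 0-1100, 000101, 0011-0, 01000-, 011011, 1--001, 1-0010, 1-0100, 1-0111, 10-111, 11--01, 110--1, 110-1-, 1101--}
Coverage chart:
  m5: 000101 ←essential
  m12: 0-1100,0011-0
  m14: 0011-0 ←essential
  m16: 01000- ←essential
  m17: -10001,01000-
  m22: -10110 ←essential
  m27: 011011 ←essential
  m28: 0-1100 ←essential
  m33: 1--001 ←essential
  m34: 1-0010 ←essential
  m36: 1-0100 ←essential
  m39: 1-0111,10-111
  m41: 1--001 ←essential
  m47: 10-111 ←essential
  m49: -10001,1--001,11--01,110--1
  m50: 1-0010,110-1-
  m51: 110--1,110-1-
  m52: 1-0100,1101--
  m53: 11--01,110--1,1101--
  m54: -10110,110-1-,1101--
  m55: 1-0111,110--1,110-1-,1101--
Essential: -10110, 0-1100, 000101, 0011-0, 01000-, 011011, 1--001, 1-0010, 1-0100, 10-111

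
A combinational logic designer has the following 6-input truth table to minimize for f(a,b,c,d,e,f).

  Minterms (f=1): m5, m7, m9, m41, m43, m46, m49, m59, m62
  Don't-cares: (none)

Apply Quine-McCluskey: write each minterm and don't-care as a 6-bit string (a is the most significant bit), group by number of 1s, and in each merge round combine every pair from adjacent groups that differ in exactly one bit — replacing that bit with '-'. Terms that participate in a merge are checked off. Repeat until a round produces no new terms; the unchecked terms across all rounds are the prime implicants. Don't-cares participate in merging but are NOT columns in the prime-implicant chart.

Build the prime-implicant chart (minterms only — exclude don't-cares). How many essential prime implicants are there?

5

Round 0: 000101✓ 000111✓ 001001✓ 101001✓ 101011✓ 101110✓ 110001 111011✓ 111110✓
Round 1: -01001 0001-1 1-1011 1-1110 1010-1
PIs = {-01001, 0001-1, 1-1011, 1-1110, 1010-1, 110001}
Coverage chart:
  m5: 0001-1 ←essential
  m7: 0001-1 ←essential
  m9: -01001 ←essential
  m41: -01001,1010-1
  m43: 1-1011,1010-1
  m46: 1-1110 ←essential
  m49: 110001 ←essential
  m59: 1-1011 ←essential
  m62: 1-1110 ←essential
Essential: -01001, 0001-1, 1-1011, 1-1110, 110001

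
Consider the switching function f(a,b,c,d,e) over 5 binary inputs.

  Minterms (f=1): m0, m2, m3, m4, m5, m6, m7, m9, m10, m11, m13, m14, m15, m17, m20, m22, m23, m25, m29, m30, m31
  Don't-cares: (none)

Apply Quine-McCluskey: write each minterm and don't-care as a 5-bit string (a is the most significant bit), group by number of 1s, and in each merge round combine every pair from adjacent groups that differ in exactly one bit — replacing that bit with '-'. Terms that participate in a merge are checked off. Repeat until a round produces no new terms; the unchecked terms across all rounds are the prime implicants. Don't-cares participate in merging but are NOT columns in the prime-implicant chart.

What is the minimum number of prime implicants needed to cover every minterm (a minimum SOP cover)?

7

[col 0] 00000*, 00010*, 00011*, 00100*, 00101*, 00110*, 00111*, 01001*, 01010*, 01011*, 01101*, 01110*, 01111*, 10001*, 10100*, 10110*, 10111*, 11001*, 11101*, 11110*, 11111*
[col 1] -0100*, -0110*, -0111*, -1001*, -1101*, -1110*, -1111*, 0-010*, 0-011*, 0-101*, 0-110*, 0-111*, 00-00*, 00-10*, 00-11*, 000-0*, 0001-*, 001-0*, 001-1*, 0010-*, 0011-*, 01-01*, 01-10*, 01-11*, 010-1*, 0101-*, 011-1*, 0111-*, 1-001, 1-110*, 1-111*, 101-0*, 1011-*, 11-01*, 111-1*, 1111-*
[col 2] --110*, --111*, -01-0, -011-*, -1-01, -11-1, -111-*, 0--10*, 0--11*, 0-01-*, 0-1-1, 0-11-*, 00--0, 00-1-*, 001--, 01--1, 01-1-*, 1-11-*
[col 3] --11-, 0--1-
Prime implicants: --11-, -01-0, -1-01, -11-1, 0--1-, 0-1-1, 00--0, 001--, 01--1, 1-001
PI chart (minterm → PIs covering it):
  0 | 00--0  (sole → essential)
  2 | 0--1-,00--0
  3 | 0--1-  (sole → essential)
  4 | -01-0,00--0,001--
  5 | 0-1-1,001--
  6 | --11-,-01-0,0--1-,00--0,001--
  7 | --11-,0--1-,0-1-1,001--
  9 | -1-01,01--1
  10 | 0--1-  (sole → essential)
  11 | 0--1-,01--1
  13 | -1-01,-11-1,0-1-1,01--1
  14 | --11-,0--1-
  15 | --11-,-11-1,0--1-,0-1-1,01--1
  17 | 1-001  (sole → essential)
  20 | -01-0  (sole → essential)
  22 | --11-,-01-0
  23 | --11-  (sole → essential)
  25 | -1-01,1-001
  29 | -1-01,-11-1
  30 | --11-  (sole → essential)
  31 | --11-,-11-1
Essential prime implicants: --11-, -01-0, 0--1-, 00--0, 1-001
Petrick residual → -1-01, 0-1-1
Minimum SOP uses 7 PIs: cd + b'ce' + bd'e + a'd + a'ce + a'b'e' + ac'd'e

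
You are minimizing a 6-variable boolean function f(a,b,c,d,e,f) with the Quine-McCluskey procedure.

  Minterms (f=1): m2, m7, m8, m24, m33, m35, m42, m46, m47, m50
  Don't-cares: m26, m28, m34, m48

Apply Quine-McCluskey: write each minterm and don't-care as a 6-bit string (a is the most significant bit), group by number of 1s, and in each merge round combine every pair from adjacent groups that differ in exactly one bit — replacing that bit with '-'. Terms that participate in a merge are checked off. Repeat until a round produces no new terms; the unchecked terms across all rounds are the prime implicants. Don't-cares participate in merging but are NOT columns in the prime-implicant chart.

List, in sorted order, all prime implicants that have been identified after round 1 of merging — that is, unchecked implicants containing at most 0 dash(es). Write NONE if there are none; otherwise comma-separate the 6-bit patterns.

000111

[col 0] 000010*, 000111, 001000*, 011000*, 011010*, 011100*, 100001*, 100010*, 100011*, 101010*, 101110*, 101111*, 110000*, 110010*
[col 1] -00010, 0-1000, 011-00, 0110-0, 1-0010, 10-010, 1000-1, 10001-, 101-10, 10111-, 1100-0
Prime implicants: -00010, 0-1000, 000111, 011-00, 0110-0, 1-0010, 10-010, 1000-1, 10001-, 101-10, 10111-, 1100-0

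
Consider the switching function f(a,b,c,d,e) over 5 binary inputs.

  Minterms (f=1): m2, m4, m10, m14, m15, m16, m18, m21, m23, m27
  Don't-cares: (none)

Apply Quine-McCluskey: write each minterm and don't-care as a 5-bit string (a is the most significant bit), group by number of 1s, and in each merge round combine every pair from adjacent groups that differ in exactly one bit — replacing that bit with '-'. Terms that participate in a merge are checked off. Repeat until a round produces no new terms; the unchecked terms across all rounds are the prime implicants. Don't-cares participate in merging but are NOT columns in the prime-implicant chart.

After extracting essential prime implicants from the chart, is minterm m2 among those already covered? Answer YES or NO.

[col 0] 00010*, 00100, 01010*, 01110*, 01111*, 10000*, 10010*, 10101*, 10111*, 11011
[col 1] -0010, 0-010, 01-10, 0111-, 100-0, 101-1
Prime implicants: -0010, 0-010, 00100, 01-10, 0111-, 100-0, 101-1, 11011
PI chart (minterm → PIs covering it):
  2 | -0010,0-010
  4 | 00100  (sole → essential)
  10 | 0-010,01-10
  14 | 01-10,0111-
  15 | 0111-  (sole → essential)
  16 | 100-0  (sole → essential)
  18 | -0010,100-0
  21 | 101-1  (sole → essential)
  23 | 101-1  (sole → essential)
  27 | 11011  (sole → essential)
Essential prime implicants: 00100, 0111-, 100-0, 101-1, 11011

NO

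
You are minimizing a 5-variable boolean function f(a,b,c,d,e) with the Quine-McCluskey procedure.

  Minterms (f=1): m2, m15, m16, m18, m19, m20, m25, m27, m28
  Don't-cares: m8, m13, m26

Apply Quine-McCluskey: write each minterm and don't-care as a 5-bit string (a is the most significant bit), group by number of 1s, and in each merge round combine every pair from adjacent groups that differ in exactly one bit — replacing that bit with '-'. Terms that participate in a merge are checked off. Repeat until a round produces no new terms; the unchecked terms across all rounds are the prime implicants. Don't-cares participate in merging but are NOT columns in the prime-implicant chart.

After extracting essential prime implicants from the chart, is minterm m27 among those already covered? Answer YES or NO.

size-2^0 implicants → 00010(✓)  01000  01101(✓)  01111(✓)  10000(✓)  10010(✓)  10011(✓)  10100(✓)  11001(✓)  11010(✓)  11011(✓)  11100(✓)
size-2^1 implicants → -0010  011-1  1-010(✓)  1-011(✓)  1-100  10-00  100-0  1001-(✓)  110-1  1101-(✓)
size-2^2 implicants → 1-01-
Unchecked terms (primes): -0010, 01000, 011-1, 1-01-, 1-100, 10-00, 100-0, 110-1
Minterm coverage:
  m2 ⊆ -0010 [E]
  m15 ⊆ 011-1 [E]
  m16 ⊆ 10-00,100-0
  m18 ⊆ -0010,1-01-,100-0
  m19 ⊆ 1-01- [E]
  m20 ⊆ 1-100,10-00
  m25 ⊆ 110-1 [E]
  m27 ⊆ 1-01-,110-1
  m28 ⊆ 1-100 [E]
E = {-0010, 011-1, 1-01-, 1-100, 110-1}

YES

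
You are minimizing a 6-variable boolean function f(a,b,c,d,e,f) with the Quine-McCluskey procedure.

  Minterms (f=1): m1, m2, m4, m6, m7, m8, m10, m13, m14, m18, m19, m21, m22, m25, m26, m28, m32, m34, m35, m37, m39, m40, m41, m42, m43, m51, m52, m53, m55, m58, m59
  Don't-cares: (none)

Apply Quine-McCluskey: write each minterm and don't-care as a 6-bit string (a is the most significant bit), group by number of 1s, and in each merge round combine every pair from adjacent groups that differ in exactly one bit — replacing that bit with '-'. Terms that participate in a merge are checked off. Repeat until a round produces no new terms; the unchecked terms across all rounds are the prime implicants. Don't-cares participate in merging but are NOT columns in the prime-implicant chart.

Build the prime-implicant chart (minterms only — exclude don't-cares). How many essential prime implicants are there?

[col 0] 000001, 000010*, 000100*, 000110*, 000111*, 001000*, 001010*, 001101, 001110*, 010010*, 010011*, 010101*, 010110*, 011001, 011010*, 011100, 100000*, 100010*, 100011*, 100101*, 100111*, 101000*, 101001*, 101010*, 101011*, 110011*, 110100*, 110101*, 110111*, 111010*, 111011*
[col 1] -00010*, -00111, -01000*, -01010*, -10011, -10101, -11010*, 0-0010*, 0-0110*, 0-1010*, 00-010*, 00-110*, 000-10*, 0001-0, 00011-, 001-10*, 0010-0*, 01-010*, 010-10*, 01001-, 1-0011*, 1-0101*, 1-0111*, 1-1010*, 1-1011*, 10-000*, 10-010*, 10-011*, 100-11*, 1000-0*, 10001-*, 1001-1*, 1010-0*, 1010-1*, 10100-*, 10101-*, 11-011*, 110-11*, 1101-1*, 11010-, 11101-*
[col 2] --1010, -0-010, -010-0, 0--010, 0-0-10, 00--10, 1--011, 1-0-11, 1-01-1, 1-101-, 10-0-0, 10-01-, 1010--
Prime implicants: --1010, -0-010, -00111, -010-0, -10011, -10101, 0--010, 0-0-10, 00--10, 000001, 0001-0, 00011-, 001101, 01001-, 011001, 011100, 1--011, 1-0-11, 1-01-1, 1-101-, 10-0-0, 10-01-, 1010--, 11010-
PI chart (minterm → PIs covering it):
  1 | 000001  (sole → essential)
  2 | -0-010,0--010,0-0-10,00--10
  4 | 0001-0  (sole → essential)
  6 | 0-0-10,00--10,0001-0,00011-
  7 | -00111,00011-
  8 | -010-0  (sole → essential)
  10 | --1010,-0-010,-010-0,0--010,00--10
  13 | 001101  (sole → essential)
  14 | 00--10  (sole → essential)
  18 | 0--010,0-0-10,01001-
  19 | -10011,01001-
  21 | -10101  (sole → essential)
  22 | 0-0-10  (sole → essential)
  25 | 011001  (sole → essential)
  26 | --1010,0--010
  28 | 011100  (sole → essential)
  32 | 10-0-0  (sole → essential)
  34 | -0-010,10-0-0,10-01-
  35 | 1--011,1-0-11,10-01-
  37 | 1-01-1  (sole → essential)
  39 | -00111,1-0-11,1-01-1
  40 | -010-0,10-0-0,1010--
  41 | 1010--  (sole → essential)
  42 | --1010,-0-010,-010-0,1-101-,10-0-0,10-01-,1010--
  43 | 1--011,1-101-,10-01-,1010--
  51 | -10011,1--011,1-0-11
  52 | 11010-  (sole → essential)
  53 | -10101,1-01-1,11010-
  55 | 1-0-11,1-01-1
  58 | --1010,1-101-
  59 | 1--011,1-101-
Essential prime implicants: -010-0, -10101, 0-0-10, 00--10, 000001, 0001-0, 001101, 011001, 011100, 1-01-1, 10-0-0, 1010--, 11010-

13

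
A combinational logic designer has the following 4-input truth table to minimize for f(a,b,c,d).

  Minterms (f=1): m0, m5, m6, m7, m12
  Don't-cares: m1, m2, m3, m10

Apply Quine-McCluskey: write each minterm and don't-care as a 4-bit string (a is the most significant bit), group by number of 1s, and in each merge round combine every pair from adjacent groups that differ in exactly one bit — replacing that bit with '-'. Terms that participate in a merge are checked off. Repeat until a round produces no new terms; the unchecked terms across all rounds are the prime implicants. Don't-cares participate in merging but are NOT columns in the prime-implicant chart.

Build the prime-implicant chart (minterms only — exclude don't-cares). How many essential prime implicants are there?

4

[col 0] 0000*, 0001*, 0010*, 0011*, 0101*, 0110*, 0111*, 1010*, 1100
[col 1] -010, 0-01*, 0-10*, 0-11*, 00-0*, 00-1*, 000-*, 001-*, 01-1*, 011-*
[col 2] 0--1, 0-1-, 00--
Prime implicants: -010, 0--1, 0-1-, 00--, 1100
PI chart (minterm → PIs covering it):
  0 | 00--  (sole → essential)
  5 | 0--1  (sole → essential)
  6 | 0-1-  (sole → essential)
  7 | 0--1,0-1-
  12 | 1100  (sole → essential)
Essential prime implicants: 0--1, 0-1-, 00--, 1100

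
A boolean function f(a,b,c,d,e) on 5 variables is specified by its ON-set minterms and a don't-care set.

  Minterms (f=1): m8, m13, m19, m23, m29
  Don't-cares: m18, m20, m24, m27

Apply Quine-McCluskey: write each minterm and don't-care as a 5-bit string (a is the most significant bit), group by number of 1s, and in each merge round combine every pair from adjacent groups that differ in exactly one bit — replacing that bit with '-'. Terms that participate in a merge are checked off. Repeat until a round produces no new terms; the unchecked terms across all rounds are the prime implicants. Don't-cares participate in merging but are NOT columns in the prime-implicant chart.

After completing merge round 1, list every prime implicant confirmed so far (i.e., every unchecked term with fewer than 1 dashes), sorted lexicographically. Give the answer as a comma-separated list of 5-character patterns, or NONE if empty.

Round 0: 01000✓ 01101✓ 10010✓ 10011✓ 10100 10111✓ 11000✓ 11011✓ 11101✓
Round 1: -1000 -1101 1-011 10-11 1001-
PIs = {-1000, -1101, 1-011, 10-11, 1001-, 10100}

10100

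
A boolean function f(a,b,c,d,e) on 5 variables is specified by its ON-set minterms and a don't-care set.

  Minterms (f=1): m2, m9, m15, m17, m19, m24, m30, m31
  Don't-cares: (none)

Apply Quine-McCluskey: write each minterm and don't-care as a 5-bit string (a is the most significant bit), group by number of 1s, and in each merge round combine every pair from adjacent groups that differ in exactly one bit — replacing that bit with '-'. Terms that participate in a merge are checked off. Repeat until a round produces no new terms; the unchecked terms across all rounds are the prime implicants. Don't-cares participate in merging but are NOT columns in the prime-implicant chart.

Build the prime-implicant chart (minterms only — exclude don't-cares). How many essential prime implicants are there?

6

Round 0: 00010 01001 01111✓ 10001✓ 10011✓ 11000 11110✓ 11111✓
Round 1: -1111 100-1 1111-
PIs = {-1111, 00010, 01001, 100-1, 11000, 1111-}
Coverage chart:
  m2: 00010 ←essential
  m9: 01001 ←essential
  m15: -1111 ←essential
  m17: 100-1 ←essential
  m19: 100-1 ←essential
  m24: 11000 ←essential
  m30: 1111- ←essential
  m31: -1111,1111-
Essential: -1111, 00010, 01001, 100-1, 11000, 1111-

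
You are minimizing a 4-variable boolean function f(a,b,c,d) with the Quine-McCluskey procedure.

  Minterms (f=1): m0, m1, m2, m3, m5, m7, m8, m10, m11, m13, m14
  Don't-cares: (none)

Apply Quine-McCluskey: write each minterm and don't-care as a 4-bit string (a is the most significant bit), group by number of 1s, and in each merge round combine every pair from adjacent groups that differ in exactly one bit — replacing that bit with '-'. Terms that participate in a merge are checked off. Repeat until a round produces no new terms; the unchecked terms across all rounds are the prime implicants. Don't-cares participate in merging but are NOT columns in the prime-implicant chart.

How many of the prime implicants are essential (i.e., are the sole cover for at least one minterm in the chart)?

size-2^0 implicants → 0000(✓)  0001(✓)  0010(✓)  0011(✓)  0101(✓)  0111(✓)  1000(✓)  1010(✓)  1011(✓)  1101(✓)  1110(✓)
size-2^1 implicants → -000(✓)  -010(✓)  -011(✓)  -101  0-01(✓)  0-11(✓)  00-0(✓)  00-1(✓)  000-(✓)  001-(✓)  01-1(✓)  1-10  10-0(✓)  101-(✓)
size-2^2 implicants → -0-0  -01-  0--1  00--
Unchecked terms (primes): -0-0, -01-, -101, 0--1, 00--, 1-10
Minterm coverage:
  m0 ⊆ -0-0,00--
  m1 ⊆ 0--1,00--
  m2 ⊆ -0-0,-01-,00--
  m3 ⊆ -01-,0--1,00--
  m5 ⊆ -101,0--1
  m7 ⊆ 0--1 [E]
  m8 ⊆ -0-0 [E]
  m10 ⊆ -0-0,-01-,1-10
  m11 ⊆ -01- [E]
  m13 ⊆ -101 [E]
  m14 ⊆ 1-10 [E]
E = {-0-0, -01-, -101, 0--1, 1-10}

5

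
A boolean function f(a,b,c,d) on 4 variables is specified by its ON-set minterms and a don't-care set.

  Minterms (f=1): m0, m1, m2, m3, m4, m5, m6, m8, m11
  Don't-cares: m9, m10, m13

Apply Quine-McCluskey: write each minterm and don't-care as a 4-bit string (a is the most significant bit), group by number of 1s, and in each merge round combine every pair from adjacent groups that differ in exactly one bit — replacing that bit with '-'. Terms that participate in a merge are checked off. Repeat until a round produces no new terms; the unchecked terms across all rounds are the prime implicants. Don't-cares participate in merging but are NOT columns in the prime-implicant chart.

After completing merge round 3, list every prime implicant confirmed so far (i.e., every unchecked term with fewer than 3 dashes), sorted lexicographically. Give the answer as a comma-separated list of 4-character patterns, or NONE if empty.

--01, 0--0, 0-0-

size-2^0 implicants → 0000(✓)  0001(✓)  0010(✓)  0011(✓)  0100(✓)  0101(✓)  0110(✓)  1000(✓)  1001(✓)  1010(✓)  1011(✓)  1101(✓)
size-2^1 implicants → -000(✓)  -001(✓)  -010(✓)  -011(✓)  -101(✓)  0-00(✓)  0-01(✓)  0-10(✓)  00-0(✓)  00-1(✓)  000-(✓)  001-(✓)  01-0(✓)  010-(✓)  1-01(✓)  10-0(✓)  10-1(✓)  100-(✓)  101-(✓)
size-2^2 implicants → --01  -0-0(✓)  -0-1(✓)  -00-(✓)  -01-(✓)  0--0  0-0-  00--(✓)  10--(✓)
size-2^3 implicants → -0--
Unchecked terms (primes): --01, -0--, 0--0, 0-0-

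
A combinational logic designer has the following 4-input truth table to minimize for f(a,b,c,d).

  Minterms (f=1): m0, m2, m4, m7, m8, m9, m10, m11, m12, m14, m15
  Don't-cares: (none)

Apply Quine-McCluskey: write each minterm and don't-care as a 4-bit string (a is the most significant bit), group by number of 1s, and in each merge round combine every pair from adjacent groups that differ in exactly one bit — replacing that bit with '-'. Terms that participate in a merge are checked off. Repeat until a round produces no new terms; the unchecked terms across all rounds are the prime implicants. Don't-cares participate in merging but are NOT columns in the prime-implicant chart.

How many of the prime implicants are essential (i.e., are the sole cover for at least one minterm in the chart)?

Round 0: 0000✓ 0010✓ 0100✓ 0111✓ 1000✓ 1001✓ 1010✓ 1011✓ 1100✓ 1110✓ 1111✓
Round 1: -000✓ -010✓ -100✓ -111 0-00✓ 00-0✓ 1-00✓ 1-10✓ 1-11✓ 10-0✓ 10-1✓ 100-✓ 101-✓ 11-0✓ 111-✓
Round 2: --00 -0-0 1--0 1-1- 10--
PIs = {--00, -0-0, -111, 1--0, 1-1-, 10--}
Coverage chart:
  m0: --00,-0-0
  m2: -0-0 ←essential
  m4: --00 ←essential
  m7: -111 ←essential
  m8: --00,-0-0,1--0,10--
  m9: 10-- ←essential
  m10: -0-0,1--0,1-1-,10--
  m11: 1-1-,10--
  m12: --00,1--0
  m14: 1--0,1-1-
  m15: -111,1-1-
Essential: --00, -0-0, -111, 10--

4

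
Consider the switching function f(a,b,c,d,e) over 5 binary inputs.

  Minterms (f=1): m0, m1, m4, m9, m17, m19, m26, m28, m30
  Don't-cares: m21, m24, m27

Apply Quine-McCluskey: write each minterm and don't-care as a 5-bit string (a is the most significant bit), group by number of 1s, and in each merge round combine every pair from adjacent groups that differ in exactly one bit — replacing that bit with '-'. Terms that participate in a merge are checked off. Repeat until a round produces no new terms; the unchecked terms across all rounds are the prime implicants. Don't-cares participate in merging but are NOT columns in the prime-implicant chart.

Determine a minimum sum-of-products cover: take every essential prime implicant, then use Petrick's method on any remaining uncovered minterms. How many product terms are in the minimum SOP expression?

Round 0: 00000✓ 00001✓ 00100✓ 01001✓ 10001✓ 10011✓ 10101✓ 11000✓ 11010✓ 11011✓ 11100✓ 11110✓
Round 1: -0001 0-001 00-00 0000- 1-011 10-01 100-1 11-00✓ 11-10✓ 110-0✓ 1101- 111-0✓
Round 2: 11--0
PIs = {-0001, 0-001, 00-00, 0000-, 1-011, 10-01, 100-1, 11--0, 1101-}
Coverage chart:
  m0: 00-00,0000-
  m1: -0001,0-001,0000-
  m4: 00-00 ←essential
  m9: 0-001 ←essential
  m17: -0001,10-01,100-1
  m19: 1-011,100-1
  m26: 11--0,1101-
  m28: 11--0 ←essential
  m30: 11--0 ←essential
Essential: 0-001, 00-00, 11--0
Petrick residual → 100-1
Min cover (4 terms): a'c'd'e + a'b'd'e' + ab'c'e + abe'

4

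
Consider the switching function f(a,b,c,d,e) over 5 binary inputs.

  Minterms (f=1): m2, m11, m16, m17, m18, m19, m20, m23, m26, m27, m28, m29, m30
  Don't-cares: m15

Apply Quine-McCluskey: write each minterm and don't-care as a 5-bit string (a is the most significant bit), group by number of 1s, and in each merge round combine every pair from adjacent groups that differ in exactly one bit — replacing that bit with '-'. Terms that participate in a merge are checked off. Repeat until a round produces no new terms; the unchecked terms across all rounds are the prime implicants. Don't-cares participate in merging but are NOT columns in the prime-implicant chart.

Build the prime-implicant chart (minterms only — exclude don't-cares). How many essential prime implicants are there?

size-2^0 implicants → 00010(✓)  01011(✓)  01111(✓)  10000(✓)  10001(✓)  10010(✓)  10011(✓)  10100(✓)  10111(✓)  11010(✓)  11011(✓)  11100(✓)  11101(✓)  11110(✓)
size-2^1 implicants → -0010  -1011  01-11  1-010(✓)  1-011(✓)  1-100  10-00  10-11  100-0(✓)  100-1(✓)  1000-(✓)  1001-(✓)  11-10  1101-(✓)  111-0  1110-
size-2^2 implicants → 1-01-  100--
Unchecked terms (primes): -0010, -1011, 01-11, 1-01-, 1-100, 10-00, 10-11, 100--, 11-10, 111-0, 1110-
Minterm coverage:
  m2 ⊆ -0010 [E]
  m11 ⊆ -1011,01-11
  m16 ⊆ 10-00,100--
  m17 ⊆ 100-- [E]
  m18 ⊆ -0010,1-01-,100--
  m19 ⊆ 1-01-,10-11,100--
  m20 ⊆ 1-100,10-00
  m23 ⊆ 10-11 [E]
  m26 ⊆ 1-01-,11-10
  m27 ⊆ -1011,1-01-
  m28 ⊆ 1-100,111-0,1110-
  m29 ⊆ 1110- [E]
  m30 ⊆ 11-10,111-0
E = {-0010, 10-11, 100--, 1110-}

4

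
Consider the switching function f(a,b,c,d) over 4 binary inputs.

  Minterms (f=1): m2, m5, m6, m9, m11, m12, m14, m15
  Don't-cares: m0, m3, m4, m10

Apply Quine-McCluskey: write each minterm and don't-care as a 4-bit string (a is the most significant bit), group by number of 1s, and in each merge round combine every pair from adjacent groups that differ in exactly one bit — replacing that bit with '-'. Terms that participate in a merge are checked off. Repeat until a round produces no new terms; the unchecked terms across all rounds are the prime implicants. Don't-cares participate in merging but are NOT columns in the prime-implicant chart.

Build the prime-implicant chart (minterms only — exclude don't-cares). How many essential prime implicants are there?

4

[col 0] 0000*, 0010*, 0011*, 0100*, 0101*, 0110*, 1001*, 1010*, 1011*, 1100*, 1110*, 1111*
[col 1] -010*, -011*, -100*, -110*, 0-00*, 0-10*, 00-0*, 001-*, 01-0*, 010-, 1-10*, 1-11*, 10-1, 101-*, 11-0*, 111-*
[col 2] --10, -01-, -1-0, 0--0, 1-1-
Prime implicants: --10, -01-, -1-0, 0--0, 010-, 1-1-, 10-1
PI chart (minterm → PIs covering it):
  2 | --10,-01-,0--0
  5 | 010-  (sole → essential)
  6 | --10,-1-0,0--0
  9 | 10-1  (sole → essential)
  11 | -01-,1-1-,10-1
  12 | -1-0  (sole → essential)
  14 | --10,-1-0,1-1-
  15 | 1-1-  (sole → essential)
Essential prime implicants: -1-0, 010-, 1-1-, 10-1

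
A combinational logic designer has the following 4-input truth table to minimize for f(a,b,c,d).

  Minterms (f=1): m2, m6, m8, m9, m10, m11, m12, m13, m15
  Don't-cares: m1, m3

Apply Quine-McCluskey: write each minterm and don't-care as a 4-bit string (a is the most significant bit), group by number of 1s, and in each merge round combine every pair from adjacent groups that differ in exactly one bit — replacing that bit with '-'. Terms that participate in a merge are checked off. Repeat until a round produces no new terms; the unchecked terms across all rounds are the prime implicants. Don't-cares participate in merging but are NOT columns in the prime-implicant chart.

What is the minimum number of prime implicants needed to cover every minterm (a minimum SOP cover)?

4

size-2^0 implicants → 0001(✓)  0010(✓)  0011(✓)  0110(✓)  1000(✓)  1001(✓)  1010(✓)  1011(✓)  1100(✓)  1101(✓)  1111(✓)
size-2^1 implicants → -001(✓)  -010(✓)  -011(✓)  0-10  00-1(✓)  001-(✓)  1-00(✓)  1-01(✓)  1-11(✓)  10-0(✓)  10-1(✓)  100-(✓)  101-(✓)  11-1(✓)  110-(✓)
size-2^2 implicants → -0-1  -01-  1--1  1-0-  10--
Unchecked terms (primes): -0-1, -01-, 0-10, 1--1, 1-0-, 10--
Minterm coverage:
  m2 ⊆ -01-,0-10
  m6 ⊆ 0-10 [E]
  m8 ⊆ 1-0-,10--
  m9 ⊆ -0-1,1--1,1-0-,10--
  m10 ⊆ -01-,10--
  m11 ⊆ -0-1,-01-,1--1,10--
  m12 ⊆ 1-0- [E]
  m13 ⊆ 1--1,1-0-
  m15 ⊆ 1--1 [E]
E = {0-10, 1--1, 1-0-}
Petrick residual → -01-
Cover = b'c + a'cd' + ad + ac'  |cover|=4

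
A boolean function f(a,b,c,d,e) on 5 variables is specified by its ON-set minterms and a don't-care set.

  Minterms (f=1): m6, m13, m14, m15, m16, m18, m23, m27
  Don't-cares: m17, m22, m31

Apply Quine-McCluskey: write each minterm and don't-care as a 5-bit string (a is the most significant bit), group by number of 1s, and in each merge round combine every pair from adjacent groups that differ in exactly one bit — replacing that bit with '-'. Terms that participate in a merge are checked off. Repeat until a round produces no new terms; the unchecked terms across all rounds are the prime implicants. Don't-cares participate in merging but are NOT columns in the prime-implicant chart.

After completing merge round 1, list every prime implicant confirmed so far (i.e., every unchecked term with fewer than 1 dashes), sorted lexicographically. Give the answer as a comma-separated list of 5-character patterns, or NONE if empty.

size-2^0 implicants → 00110(✓)  01101(✓)  01110(✓)  01111(✓)  10000(✓)  10001(✓)  10010(✓)  10110(✓)  10111(✓)  11011(✓)  11111(✓)
size-2^1 implicants → -0110  -1111  0-110  011-1  0111-  1-111  10-10  100-0  1000-  1011-  11-11
Unchecked terms (primes): -0110, -1111, 0-110, 011-1, 0111-, 1-111, 10-10, 100-0, 1000-, 1011-, 11-11

NONE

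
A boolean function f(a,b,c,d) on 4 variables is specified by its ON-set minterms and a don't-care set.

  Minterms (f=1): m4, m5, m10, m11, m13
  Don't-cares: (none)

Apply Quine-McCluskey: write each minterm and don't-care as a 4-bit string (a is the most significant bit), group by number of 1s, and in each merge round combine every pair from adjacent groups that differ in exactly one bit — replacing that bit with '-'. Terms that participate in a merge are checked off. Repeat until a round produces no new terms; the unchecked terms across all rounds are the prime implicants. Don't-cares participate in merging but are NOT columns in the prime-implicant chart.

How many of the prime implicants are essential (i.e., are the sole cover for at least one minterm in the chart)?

3

Round 0: 0100✓ 0101✓ 1010✓ 1011✓ 1101✓
Round 1: -101 010- 101-
PIs = {-101, 010-, 101-}
Coverage chart:
  m4: 010- ←essential
  m5: -101,010-
  m10: 101- ←essential
  m11: 101- ←essential
  m13: -101 ←essential
Essential: -101, 010-, 101-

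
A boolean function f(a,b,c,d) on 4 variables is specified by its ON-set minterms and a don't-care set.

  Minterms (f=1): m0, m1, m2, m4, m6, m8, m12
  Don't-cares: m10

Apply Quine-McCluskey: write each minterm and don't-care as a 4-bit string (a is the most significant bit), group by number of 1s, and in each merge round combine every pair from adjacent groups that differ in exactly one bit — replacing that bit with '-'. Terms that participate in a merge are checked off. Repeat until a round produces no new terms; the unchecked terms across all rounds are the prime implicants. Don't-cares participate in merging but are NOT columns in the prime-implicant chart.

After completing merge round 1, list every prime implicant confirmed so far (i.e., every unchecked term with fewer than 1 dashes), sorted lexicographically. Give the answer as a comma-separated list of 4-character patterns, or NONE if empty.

NONE

size-2^0 implicants → 0000(✓)  0001(✓)  0010(✓)  0100(✓)  0110(✓)  1000(✓)  1010(✓)  1100(✓)
size-2^1 implicants → -000(✓)  -010(✓)  -100(✓)  0-00(✓)  0-10(✓)  00-0(✓)  000-  01-0(✓)  1-00(✓)  10-0(✓)
size-2^2 implicants → --00  -0-0  0--0
Unchecked terms (primes): --00, -0-0, 0--0, 000-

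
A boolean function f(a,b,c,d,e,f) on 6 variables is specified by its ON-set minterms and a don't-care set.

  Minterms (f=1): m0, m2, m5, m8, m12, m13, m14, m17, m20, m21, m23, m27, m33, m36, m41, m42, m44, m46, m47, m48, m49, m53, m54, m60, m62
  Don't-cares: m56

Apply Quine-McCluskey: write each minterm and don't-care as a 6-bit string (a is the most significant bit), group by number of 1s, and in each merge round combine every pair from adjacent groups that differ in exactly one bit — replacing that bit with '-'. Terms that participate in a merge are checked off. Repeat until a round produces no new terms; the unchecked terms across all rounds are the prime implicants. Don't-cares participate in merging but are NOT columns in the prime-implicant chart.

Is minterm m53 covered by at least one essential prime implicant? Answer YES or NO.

size-2^0 implicants → 000000(✓)  000010(✓)  000101(✓)  001000(✓)  001100(✓)  001101(✓)  001110(✓)  010001(✓)  010100(✓)  010101(✓)  010111(✓)  011011  100001(✓)  100100(✓)  101001(✓)  101010(✓)  101100(✓)  101110(✓)  101111(✓)  110000(✓)  110001(✓)  110101(✓)  110110(✓)  111000(✓)  111100(✓)  111110(✓)
size-2^1 implicants → -01100(✓)  -01110(✓)  -10001(✓)  -10101(✓)  0-0101  00-000  00-101  0000-0  001-00  0011-0(✓)  00110-  010-01(✓)  0101-1  01010-  1-0001  1-1100(✓)  1-1110(✓)  10-001  10-100  101-10  1011-0(✓)  10111-  11-000  11-110  110-01(✓)  11000-  111-00  1111-0(✓)
size-2^2 implicants → -011-0  -10-01  1-11-0
Unchecked terms (primes): -011-0, -10-01, 0-0101, 00-000, 00-101, 0000-0, 001-00, 00110-, 0101-1, 01010-, 011011, 1-0001, 1-11-0, 10-001, 10-100, 101-10, 10111-, 11-000, 11-110, 11000-, 111-00
Minterm coverage:
  m0 ⊆ 00-000,0000-0
  m2 ⊆ 0000-0 [E]
  m5 ⊆ 0-0101,00-101
  m8 ⊆ 00-000,001-00
  m12 ⊆ -011-0,001-00,00110-
  m13 ⊆ 00-101,00110-
  m14 ⊆ -011-0 [E]
  m17 ⊆ -10-01 [E]
  m20 ⊆ 01010- [E]
  m21 ⊆ -10-01,0-0101,0101-1,01010-
  m23 ⊆ 0101-1 [E]
  m27 ⊆ 011011 [E]
  m33 ⊆ 1-0001,10-001
  m36 ⊆ 10-100 [E]
  m41 ⊆ 10-001 [E]
  m42 ⊆ 101-10 [E]
  m44 ⊆ -011-0,1-11-0,10-100
  m46 ⊆ -011-0,1-11-0,101-10,10111-
  m47 ⊆ 10111- [E]
  m48 ⊆ 11-000,11000-
  m49 ⊆ -10-01,1-0001,11000-
  m53 ⊆ -10-01 [E]
  m54 ⊆ 11-110 [E]
  m60 ⊆ 1-11-0,111-00
  m62 ⊆ 1-11-0,11-110
E = {-011-0, -10-01, 0000-0, 0101-1, 01010-, 011011, 10-001, 10-100, 101-10, 10111-, 11-110}

YES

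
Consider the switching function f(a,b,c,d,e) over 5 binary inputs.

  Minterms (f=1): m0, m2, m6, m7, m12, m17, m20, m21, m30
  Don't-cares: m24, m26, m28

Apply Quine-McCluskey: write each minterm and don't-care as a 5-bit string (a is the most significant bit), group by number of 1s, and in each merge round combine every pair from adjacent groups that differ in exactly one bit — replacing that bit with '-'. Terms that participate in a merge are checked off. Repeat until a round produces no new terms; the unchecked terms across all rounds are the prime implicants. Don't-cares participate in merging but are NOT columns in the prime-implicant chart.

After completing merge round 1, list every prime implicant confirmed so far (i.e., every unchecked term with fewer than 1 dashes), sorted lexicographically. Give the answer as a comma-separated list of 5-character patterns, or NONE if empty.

[col 0] 00000*, 00010*, 00110*, 00111*, 01100*, 10001*, 10100*, 10101*, 11000*, 11010*, 11100*, 11110*
[col 1] -1100, 00-10, 000-0, 0011-, 1-100, 10-01, 1010-, 11-00*, 11-10*, 110-0*, 111-0*
[col 2] 11--0
Prime implicants: -1100, 00-10, 000-0, 0011-, 1-100, 10-01, 1010-, 11--0

NONE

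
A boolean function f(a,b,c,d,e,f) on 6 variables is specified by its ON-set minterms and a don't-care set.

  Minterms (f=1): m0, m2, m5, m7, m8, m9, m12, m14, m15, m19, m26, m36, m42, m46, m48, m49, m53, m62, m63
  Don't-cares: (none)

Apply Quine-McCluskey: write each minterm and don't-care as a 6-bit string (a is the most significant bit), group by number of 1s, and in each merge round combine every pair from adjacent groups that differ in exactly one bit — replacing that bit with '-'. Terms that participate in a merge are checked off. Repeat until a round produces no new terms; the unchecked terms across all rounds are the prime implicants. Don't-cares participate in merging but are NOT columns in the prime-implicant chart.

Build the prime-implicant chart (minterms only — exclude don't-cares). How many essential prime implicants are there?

10

[col 0] 000000*, 000010*, 000101*, 000111*, 001000*, 001001*, 001100*, 001110*, 001111*, 010011, 011010, 100100, 101010*, 101110*, 110000*, 110001*, 110101*, 111110*, 111111*
[col 1] -01110, 00-000, 00-111, 0000-0, 0001-1, 001-00, 00100-, 0011-0, 00111-, 1-1110, 101-10, 110-01, 11000-, 11111-
Prime implicants: -01110, 00-000, 00-111, 0000-0, 0001-1, 001-00, 00100-, 0011-0, 00111-, 010011, 011010, 1-1110, 100100, 101-10, 110-01, 11000-, 11111-
PI chart (minterm → PIs covering it):
  0 | 00-000,0000-0
  2 | 0000-0  (sole → essential)
  5 | 0001-1  (sole → essential)
  7 | 00-111,0001-1
  8 | 00-000,001-00,00100-
  9 | 00100-  (sole → essential)
  12 | 001-00,0011-0
  14 | -01110,0011-0,00111-
  15 | 00-111,00111-
  19 | 010011  (sole → essential)
  26 | 011010  (sole → essential)
  36 | 100100  (sole → essential)
  42 | 101-10  (sole → essential)
  46 | -01110,1-1110,101-10
  48 | 11000-  (sole → essential)
  49 | 110-01,11000-
  53 | 110-01  (sole → essential)
  62 | 1-1110,11111-
  63 | 11111-  (sole → essential)
Essential prime implicants: 0000-0, 0001-1, 00100-, 010011, 011010, 100100, 101-10, 110-01, 11000-, 11111-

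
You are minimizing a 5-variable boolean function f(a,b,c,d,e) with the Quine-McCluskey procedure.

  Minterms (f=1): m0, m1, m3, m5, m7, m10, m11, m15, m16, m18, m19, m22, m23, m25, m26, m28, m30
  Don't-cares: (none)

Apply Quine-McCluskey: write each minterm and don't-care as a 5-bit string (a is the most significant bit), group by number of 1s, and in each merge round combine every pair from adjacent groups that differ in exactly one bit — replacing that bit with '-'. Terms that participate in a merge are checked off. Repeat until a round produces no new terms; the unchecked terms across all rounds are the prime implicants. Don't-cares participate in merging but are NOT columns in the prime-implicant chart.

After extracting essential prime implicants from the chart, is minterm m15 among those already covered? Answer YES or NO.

YES

[col 0] 00000*, 00001*, 00011*, 00101*, 00111*, 01010*, 01011*, 01111*, 10000*, 10010*, 10011*, 10110*, 10111*, 11001, 11010*, 11100*, 11110*
[col 1] -0000, -0011*, -0111*, -1010, 0-011*, 0-111*, 00-01*, 00-11*, 000-1*, 0000-, 001-1*, 01-11*, 0101-, 1-010*, 1-110*, 10-10*, 10-11*, 100-0, 1001-*, 1011-*, 11-10*, 111-0
[col 2] -0-11, 0--11, 00--1, 1--10, 10-1-
Prime implicants: -0-11, -0000, -1010, 0--11, 00--1, 0000-, 0101-, 1--10, 10-1-, 100-0, 11001, 111-0
PI chart (minterm → PIs covering it):
  0 | -0000,0000-
  1 | 00--1,0000-
  3 | -0-11,0--11,00--1
  5 | 00--1  (sole → essential)
  7 | -0-11,0--11,00--1
  10 | -1010,0101-
  11 | 0--11,0101-
  15 | 0--11  (sole → essential)
  16 | -0000,100-0
  18 | 1--10,10-1-,100-0
  19 | -0-11,10-1-
  22 | 1--10,10-1-
  23 | -0-11,10-1-
  25 | 11001  (sole → essential)
  26 | -1010,1--10
  28 | 111-0  (sole → essential)
  30 | 1--10,111-0
Essential prime implicants: 0--11, 00--1, 11001, 111-0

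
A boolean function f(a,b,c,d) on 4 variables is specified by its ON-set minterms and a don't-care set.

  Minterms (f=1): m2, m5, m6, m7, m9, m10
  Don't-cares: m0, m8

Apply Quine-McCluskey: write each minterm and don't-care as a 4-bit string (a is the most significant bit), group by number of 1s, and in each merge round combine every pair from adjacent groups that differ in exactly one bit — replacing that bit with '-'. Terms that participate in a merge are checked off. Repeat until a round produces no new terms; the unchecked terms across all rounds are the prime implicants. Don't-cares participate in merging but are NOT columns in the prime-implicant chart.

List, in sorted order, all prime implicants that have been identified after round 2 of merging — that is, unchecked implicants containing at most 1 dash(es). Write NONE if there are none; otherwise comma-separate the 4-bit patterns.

size-2^0 implicants → 0000(✓)  0010(✓)  0101(✓)  0110(✓)  0111(✓)  1000(✓)  1001(✓)  1010(✓)
size-2^1 implicants → -000(✓)  -010(✓)  0-10  00-0(✓)  01-1  011-  10-0(✓)  100-
size-2^2 implicants → -0-0
Unchecked terms (primes): -0-0, 0-10, 01-1, 011-, 100-

0-10, 01-1, 011-, 100-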